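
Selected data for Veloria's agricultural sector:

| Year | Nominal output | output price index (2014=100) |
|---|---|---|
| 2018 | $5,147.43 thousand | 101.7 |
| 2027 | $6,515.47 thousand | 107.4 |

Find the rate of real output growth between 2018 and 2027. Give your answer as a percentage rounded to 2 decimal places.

Real output 2018 = 5147.43 / 1.017 = 5061.39.
Real output 2027 = 6515.47 / 1.074 = 6066.55.
Real growth = 6066.55 / 5061.39 − 1 = 0.1986.

19.86%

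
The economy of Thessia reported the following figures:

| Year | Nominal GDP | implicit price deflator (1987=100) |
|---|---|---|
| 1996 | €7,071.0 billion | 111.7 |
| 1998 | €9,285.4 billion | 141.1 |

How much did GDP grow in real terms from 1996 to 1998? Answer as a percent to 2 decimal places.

3.96%

Deflate each year: 1996 → 7071.0/1.117 = 6330.35; 1998 → 9285.4/1.411 = 6580.72.
So real GDP changed by 6580.72/6330.35 − 1 = 0.0396, i.e. 3.96%.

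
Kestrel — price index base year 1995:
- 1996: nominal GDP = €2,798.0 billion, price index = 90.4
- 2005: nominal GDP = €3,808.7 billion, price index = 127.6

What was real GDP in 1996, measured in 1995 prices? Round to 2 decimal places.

€3,095.13 billion

Real GDP = Nominal / (price index/100) = 2798.0 / 0.904 = 3095.13.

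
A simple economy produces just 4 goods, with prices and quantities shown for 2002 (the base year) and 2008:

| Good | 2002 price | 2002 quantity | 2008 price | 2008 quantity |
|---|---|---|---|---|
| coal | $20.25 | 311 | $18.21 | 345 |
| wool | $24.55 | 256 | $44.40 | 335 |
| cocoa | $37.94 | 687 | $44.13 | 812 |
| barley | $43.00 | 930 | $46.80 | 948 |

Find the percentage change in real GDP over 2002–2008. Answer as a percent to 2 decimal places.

10.36%

Real GDP 2002 = Nominal GDP 2002 = 20.25·311 + 24.55·256 + 37.94·687 + 43.00·930 = 78637.33.
Real GDP 2008 (at 2002 prices) = 20.25·345 + 24.55·335 + 37.94·812 + 43.00·948 = 86781.78.
Real growth = 86781.78/78637.33 − 1 = 0.1036.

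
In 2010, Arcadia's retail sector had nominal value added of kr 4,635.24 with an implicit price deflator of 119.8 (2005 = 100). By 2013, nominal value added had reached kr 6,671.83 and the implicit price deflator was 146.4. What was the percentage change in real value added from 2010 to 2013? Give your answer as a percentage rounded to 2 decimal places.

17.78%

Real value added 2010 = 4635.24 / 1.198 = 3869.15.
Real value added 2013 = 6671.83 / 1.464 = 4557.26.
Real growth = 4557.26 / 3869.15 − 1 = 0.1778.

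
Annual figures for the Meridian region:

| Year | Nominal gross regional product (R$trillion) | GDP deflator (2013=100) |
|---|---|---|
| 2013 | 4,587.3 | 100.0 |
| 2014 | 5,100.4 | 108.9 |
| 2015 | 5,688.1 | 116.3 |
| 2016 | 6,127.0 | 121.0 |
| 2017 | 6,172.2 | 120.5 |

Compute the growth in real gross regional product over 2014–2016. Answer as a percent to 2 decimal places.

Real gross regional product 2014 = 5100.4/1.089 = 4683.56.
Real gross regional product 2016 = 6127.0/1.210 = 5063.64.
Change = 5063.64/4683.56 − 1 = 0.0812.

8.12%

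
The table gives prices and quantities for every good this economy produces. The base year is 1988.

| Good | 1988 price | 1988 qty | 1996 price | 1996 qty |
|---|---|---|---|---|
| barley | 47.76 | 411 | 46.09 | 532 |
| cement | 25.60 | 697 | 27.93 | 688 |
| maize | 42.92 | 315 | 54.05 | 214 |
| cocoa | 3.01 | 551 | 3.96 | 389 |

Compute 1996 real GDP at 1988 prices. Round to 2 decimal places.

Real GDP 1996 = Σ (p_1988 × q_1996) = 47.76·532 + 25.60·688 + 42.92·214 + 3.01·389 = 53376.89.

53376.89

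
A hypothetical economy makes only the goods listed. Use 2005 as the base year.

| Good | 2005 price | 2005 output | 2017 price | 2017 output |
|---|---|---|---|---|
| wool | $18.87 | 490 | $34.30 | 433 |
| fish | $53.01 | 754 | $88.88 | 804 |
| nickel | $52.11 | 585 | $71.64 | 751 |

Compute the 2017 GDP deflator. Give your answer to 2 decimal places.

Nominal GDP 2017 = 34.30·433 + 88.88·804 + 71.64·751 = 140113.06.
Real GDP 2017 (at 2005 prices) = 18.87·433 + 53.01·804 + 52.11·751 = 89925.36.
Deflator = Nominal/Real × 100 = 140113.06/89925.36 × 100 = 155.810.

155.81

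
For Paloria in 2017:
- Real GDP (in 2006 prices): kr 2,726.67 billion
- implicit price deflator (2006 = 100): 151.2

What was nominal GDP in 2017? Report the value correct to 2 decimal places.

Nominal GDP = Real × (implicit price deflator/100) = 2726.67 × 1.512 = 4122.73.

kr 4,122.73 billion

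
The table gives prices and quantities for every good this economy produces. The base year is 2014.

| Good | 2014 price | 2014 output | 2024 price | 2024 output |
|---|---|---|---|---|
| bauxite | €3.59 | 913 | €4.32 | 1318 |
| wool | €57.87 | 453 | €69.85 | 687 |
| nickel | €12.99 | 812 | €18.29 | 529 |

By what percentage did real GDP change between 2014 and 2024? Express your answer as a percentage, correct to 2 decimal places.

28.27%

Real GDP 2014 = Nominal GDP 2014 = 3.59·913 + 57.87·453 + 12.99·812 = 40040.66.
Real GDP 2024 (at 2014 prices) = 3.59·1318 + 57.87·687 + 12.99·529 = 51360.02.
Real growth = 51360.02/40040.66 − 1 = 0.2827.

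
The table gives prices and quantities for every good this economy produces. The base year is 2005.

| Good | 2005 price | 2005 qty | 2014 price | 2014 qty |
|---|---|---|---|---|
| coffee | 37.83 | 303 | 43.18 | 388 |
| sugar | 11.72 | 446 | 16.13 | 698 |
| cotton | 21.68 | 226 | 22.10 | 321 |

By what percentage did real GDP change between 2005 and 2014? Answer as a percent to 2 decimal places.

38.11%

Real GDP 2005 = Nominal GDP 2005 = 37.83·303 + 11.72·446 + 21.68·226 = 21589.29.
Real GDP 2014 (at 2005 prices) = 37.83·388 + 11.72·698 + 21.68·321 = 29817.88.
Real growth = 29817.88/21589.29 − 1 = 0.3811.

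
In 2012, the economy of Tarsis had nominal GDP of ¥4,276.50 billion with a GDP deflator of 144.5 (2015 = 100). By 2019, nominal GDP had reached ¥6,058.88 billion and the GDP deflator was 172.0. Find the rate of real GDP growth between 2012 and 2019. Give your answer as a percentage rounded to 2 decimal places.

19.03%

Deflate each year: 2012 → 4276.50/1.445 = 2959.52; 2019 → 6058.88/1.720 = 3522.60.
So real GDP changed by 3522.60/2959.52 − 1 = 0.1903, i.e. 19.03%.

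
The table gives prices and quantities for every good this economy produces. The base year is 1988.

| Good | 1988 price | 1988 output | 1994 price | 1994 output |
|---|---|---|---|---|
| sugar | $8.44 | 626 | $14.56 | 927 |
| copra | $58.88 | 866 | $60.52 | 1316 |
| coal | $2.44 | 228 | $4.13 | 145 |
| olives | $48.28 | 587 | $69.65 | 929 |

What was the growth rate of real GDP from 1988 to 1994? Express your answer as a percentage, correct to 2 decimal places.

53.24%

Real GDP 1988 = Nominal GDP 1988 = 8.44·626 + 58.88·866 + 2.44·228 + 48.28·587 = 85170.20.
Real GDP 1994 (at 1988 prices) = 8.44·927 + 58.88·1316 + 2.44·145 + 48.28·929 = 130515.88.
Real growth = 130515.88/85170.20 − 1 = 0.5324.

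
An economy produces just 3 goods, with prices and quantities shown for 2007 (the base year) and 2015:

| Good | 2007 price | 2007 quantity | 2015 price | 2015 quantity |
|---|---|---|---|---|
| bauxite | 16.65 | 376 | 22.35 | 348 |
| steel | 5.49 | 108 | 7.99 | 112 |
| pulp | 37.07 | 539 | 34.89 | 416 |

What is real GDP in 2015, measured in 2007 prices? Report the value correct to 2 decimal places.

21830.20

Real GDP 2015 = Σ (p_2007 × q_2015) = 16.65·348 + 5.49·112 + 37.07·416 = 21830.20.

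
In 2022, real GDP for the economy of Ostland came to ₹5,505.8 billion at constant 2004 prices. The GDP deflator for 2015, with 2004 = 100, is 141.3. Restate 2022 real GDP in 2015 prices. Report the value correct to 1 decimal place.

₹7,779.7 billion

Real GDP in 2015 prices = Real GDP in 2004 prices × (P_2015/P_2004) = 5505.8 × 1.413 = 7779.70.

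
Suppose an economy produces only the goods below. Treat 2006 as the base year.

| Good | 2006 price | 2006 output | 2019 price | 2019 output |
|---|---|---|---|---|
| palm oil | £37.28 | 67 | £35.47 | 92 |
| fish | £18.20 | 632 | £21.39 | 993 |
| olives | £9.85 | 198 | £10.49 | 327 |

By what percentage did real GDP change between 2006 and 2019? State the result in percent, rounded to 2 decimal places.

55.00%

Real GDP 2006 = Nominal GDP 2006 = 37.28·67 + 18.20·632 + 9.85·198 = 15950.46.
Real GDP 2019 (at 2006 prices) = 37.28·92 + 18.20·993 + 9.85·327 = 24723.31.
Real growth = 24723.31/15950.46 − 1 = 0.5500.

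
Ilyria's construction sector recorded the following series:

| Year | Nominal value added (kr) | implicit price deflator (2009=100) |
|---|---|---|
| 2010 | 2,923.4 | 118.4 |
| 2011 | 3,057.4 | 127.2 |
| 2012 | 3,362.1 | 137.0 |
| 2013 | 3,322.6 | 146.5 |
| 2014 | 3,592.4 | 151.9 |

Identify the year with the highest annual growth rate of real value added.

2011: real = 3057.4/1.272 = 2403.62; growth vs 2010 (2469.09) = -2.65%.
2012: real = 3362.1/1.370 = 2454.09; growth vs 2011 (2403.62) = 2.10%.
2013: real = 3322.6/1.465 = 2267.99; growth vs 2012 (2454.09) = -7.58%.
2014: real = 3592.4/1.519 = 2364.98; growth vs 2013 (2267.99) = 4.28%.

2014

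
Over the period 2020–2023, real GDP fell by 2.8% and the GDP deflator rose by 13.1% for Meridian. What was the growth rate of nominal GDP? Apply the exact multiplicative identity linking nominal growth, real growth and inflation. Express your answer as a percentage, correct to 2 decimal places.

9.93%

(1 + g_nom) = (1 + g_real)(1 + π) = 0.9720 × 1.1310 = 1.09933.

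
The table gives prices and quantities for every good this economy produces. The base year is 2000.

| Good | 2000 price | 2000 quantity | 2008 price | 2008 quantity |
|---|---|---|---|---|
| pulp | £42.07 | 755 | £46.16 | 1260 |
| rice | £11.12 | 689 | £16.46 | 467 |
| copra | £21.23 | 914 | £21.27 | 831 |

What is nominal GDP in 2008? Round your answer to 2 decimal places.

£83523.79

Nominal GDP 2008 = Σ (p_2008 × q_2008) = 46.16·1260 + 16.46·467 + 21.27·831 = 83523.79.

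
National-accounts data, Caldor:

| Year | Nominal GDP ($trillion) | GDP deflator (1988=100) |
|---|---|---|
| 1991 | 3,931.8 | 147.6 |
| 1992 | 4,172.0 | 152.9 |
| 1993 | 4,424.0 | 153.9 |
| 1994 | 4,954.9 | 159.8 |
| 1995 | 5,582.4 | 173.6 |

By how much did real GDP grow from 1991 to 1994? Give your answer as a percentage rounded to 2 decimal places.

16.40%

Real GDP 1991 = 3931.8/1.476 = 2663.82.
Real GDP 1994 = 4954.9/1.598 = 3100.69.
Change = 3100.69/2663.82 − 1 = 0.1640.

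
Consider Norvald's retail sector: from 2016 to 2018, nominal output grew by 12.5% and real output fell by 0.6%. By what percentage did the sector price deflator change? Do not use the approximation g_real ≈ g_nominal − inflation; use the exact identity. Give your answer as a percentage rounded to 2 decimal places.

(1 + g_nom) = (1 + g_real)(1 + π), so π = 1.1250 / 0.9940 − 1 = 0.13179.

13.18%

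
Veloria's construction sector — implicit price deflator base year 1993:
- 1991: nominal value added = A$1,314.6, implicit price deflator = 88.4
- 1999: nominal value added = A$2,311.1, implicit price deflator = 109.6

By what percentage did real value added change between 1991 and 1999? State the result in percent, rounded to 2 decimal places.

Deflate each year: 1991 → 1314.6/0.884 = 1487.10; 1999 → 2311.1/1.096 = 2108.67.
So real value added changed by 2108.67/1487.10 − 1 = 0.4180, i.e. 41.80%.

41.80%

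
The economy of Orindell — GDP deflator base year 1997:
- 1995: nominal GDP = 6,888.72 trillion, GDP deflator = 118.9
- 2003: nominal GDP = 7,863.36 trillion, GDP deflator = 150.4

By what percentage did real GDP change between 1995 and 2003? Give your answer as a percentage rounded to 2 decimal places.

Real GDP 1995 = 6888.72 / 1.189 = 5793.71.
Real GDP 2003 = 7863.36 / 1.504 = 5228.30.
Real growth = 5228.30 / 5793.71 − 1 = -0.0976.

-9.76%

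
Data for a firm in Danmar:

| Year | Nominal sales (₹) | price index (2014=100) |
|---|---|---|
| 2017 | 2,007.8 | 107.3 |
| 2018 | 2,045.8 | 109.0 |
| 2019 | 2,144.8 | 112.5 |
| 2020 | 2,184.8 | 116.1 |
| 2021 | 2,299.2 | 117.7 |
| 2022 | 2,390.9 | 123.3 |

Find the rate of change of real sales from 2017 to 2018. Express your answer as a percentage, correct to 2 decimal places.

Real sales 2017 = 2007.8/1.073 = 1871.20.
Real sales 2018 = 2045.8/1.090 = 1876.88.
Change = 1876.88/1871.20 − 1 = 0.0030.

0.30%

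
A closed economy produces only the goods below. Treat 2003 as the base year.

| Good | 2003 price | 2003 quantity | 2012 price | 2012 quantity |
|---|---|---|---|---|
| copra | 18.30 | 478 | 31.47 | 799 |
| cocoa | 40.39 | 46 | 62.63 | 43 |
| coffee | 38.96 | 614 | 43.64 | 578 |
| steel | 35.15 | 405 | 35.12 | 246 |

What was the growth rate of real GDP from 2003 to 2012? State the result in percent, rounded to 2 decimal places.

Real GDP 2003 = Nominal GDP 2003 = 18.30·478 + 40.39·46 + 38.96·614 + 35.15·405 = 48762.53.
Real GDP 2012 (at 2003 prices) = 18.30·799 + 40.39·43 + 38.96·578 + 35.15·246 = 47524.25.
Real growth = 47524.25/48762.53 − 1 = -0.0254.

-2.54%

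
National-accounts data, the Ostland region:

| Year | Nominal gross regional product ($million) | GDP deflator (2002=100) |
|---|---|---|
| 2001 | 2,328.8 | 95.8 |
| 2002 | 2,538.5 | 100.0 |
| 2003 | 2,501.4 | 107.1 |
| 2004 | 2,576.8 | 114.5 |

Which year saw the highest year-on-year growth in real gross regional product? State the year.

2002

2002: real = 2538.5/1.000 = 2538.50; growth vs 2001 (2430.90) = 4.43%.
2003: real = 2501.4/1.071 = 2335.57; growth vs 2002 (2538.50) = -7.99%.
2004: real = 2576.8/1.145 = 2250.48; growth vs 2003 (2335.57) = -3.64%.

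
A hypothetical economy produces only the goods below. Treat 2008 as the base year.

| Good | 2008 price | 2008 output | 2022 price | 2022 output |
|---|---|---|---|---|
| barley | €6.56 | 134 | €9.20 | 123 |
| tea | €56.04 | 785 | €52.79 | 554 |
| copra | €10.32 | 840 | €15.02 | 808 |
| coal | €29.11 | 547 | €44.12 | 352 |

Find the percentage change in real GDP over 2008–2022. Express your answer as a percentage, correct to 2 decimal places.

Real GDP 2008 = Nominal GDP 2008 = 6.56·134 + 56.04·785 + 10.32·840 + 29.11·547 = 69462.41.
Real GDP 2022 (at 2008 prices) = 6.56·123 + 56.04·554 + 10.32·808 + 29.11·352 = 50438.32.
Real growth = 50438.32/69462.41 − 1 = -0.2739.

-27.39%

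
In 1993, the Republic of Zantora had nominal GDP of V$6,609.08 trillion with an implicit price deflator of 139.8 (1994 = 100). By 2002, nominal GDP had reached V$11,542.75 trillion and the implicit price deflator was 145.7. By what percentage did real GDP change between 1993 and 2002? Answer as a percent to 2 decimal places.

Real GDP 1993 = 6609.08 / 1.398 = 4727.53.
Real GDP 2002 = 11542.75 / 1.457 = 7922.27.
Real growth = 7922.27 / 4727.53 − 1 = 0.6758.

67.58%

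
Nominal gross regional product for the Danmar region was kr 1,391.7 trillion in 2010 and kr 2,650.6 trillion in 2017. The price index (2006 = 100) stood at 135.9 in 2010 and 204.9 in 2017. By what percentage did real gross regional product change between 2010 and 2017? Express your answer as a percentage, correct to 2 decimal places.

Deflate each year: 2010 → 1391.7/1.359 = 1024.06; 2017 → 2650.6/2.049 = 1293.61.
So real gross regional product changed by 1293.61/1024.06 − 1 = 0.2632, i.e. 26.32%.

26.32%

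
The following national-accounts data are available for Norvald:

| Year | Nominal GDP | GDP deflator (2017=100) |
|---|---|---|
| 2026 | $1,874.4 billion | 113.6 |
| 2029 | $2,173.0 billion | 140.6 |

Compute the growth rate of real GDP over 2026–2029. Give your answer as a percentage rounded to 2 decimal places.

Deflate each year: 2026 → 1874.4/1.136 = 1650.00; 2029 → 2173.0/1.406 = 1545.52.
So real GDP changed by 1545.52/1650.00 − 1 = -0.0633, i.e. -6.33%.

-6.33%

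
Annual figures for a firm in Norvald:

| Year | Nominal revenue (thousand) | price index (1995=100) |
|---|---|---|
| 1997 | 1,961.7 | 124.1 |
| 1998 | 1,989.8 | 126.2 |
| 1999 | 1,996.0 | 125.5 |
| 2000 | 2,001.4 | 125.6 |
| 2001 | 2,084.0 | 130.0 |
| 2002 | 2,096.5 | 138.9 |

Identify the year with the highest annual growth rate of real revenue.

1998: real = 1989.8/1.262 = 1576.70; growth vs 1997 (1580.74) = -0.26%.
1999: real = 1996.0/1.255 = 1590.44; growth vs 1998 (1576.70) = 0.87%.
2000: real = 2001.4/1.256 = 1593.47; growth vs 1999 (1590.44) = 0.19%.
2001: real = 2084.0/1.300 = 1603.08; growth vs 2000 (1593.47) = 0.60%.
2002: real = 2096.5/1.389 = 1509.36; growth vs 2001 (1603.08) = -5.85%.

1999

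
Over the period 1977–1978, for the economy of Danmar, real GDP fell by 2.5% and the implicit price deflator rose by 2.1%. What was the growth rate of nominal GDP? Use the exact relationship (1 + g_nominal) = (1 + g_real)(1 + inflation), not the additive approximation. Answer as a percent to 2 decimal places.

-0.45%

(1 + g_nom) = (1 + g_real)(1 + π) = 0.9750 × 1.0210 = 0.99548.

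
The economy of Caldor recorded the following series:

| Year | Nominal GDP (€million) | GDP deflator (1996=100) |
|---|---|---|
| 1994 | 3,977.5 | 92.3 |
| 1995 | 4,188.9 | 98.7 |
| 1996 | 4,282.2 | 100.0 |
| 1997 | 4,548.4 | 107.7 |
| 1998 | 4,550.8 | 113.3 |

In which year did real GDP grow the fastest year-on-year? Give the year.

1996

1995: real = 4188.9/0.987 = 4244.07; growth vs 1994 (4309.32) = -1.51%.
1996: real = 4282.2/1.000 = 4282.20; growth vs 1995 (4244.07) = 0.90%.
1997: real = 4548.4/1.077 = 4223.21; growth vs 1996 (4282.20) = -1.38%.
1998: real = 4550.8/1.133 = 4016.59; growth vs 1997 (4223.21) = -4.89%.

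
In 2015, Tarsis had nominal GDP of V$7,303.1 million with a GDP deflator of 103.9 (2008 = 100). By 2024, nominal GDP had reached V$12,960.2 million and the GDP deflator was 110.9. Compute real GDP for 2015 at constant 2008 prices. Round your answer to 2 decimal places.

V$7,028.97 million

Real GDP = Nominal / (GDP deflator/100) = 7303.1 / 1.039 = 7028.97.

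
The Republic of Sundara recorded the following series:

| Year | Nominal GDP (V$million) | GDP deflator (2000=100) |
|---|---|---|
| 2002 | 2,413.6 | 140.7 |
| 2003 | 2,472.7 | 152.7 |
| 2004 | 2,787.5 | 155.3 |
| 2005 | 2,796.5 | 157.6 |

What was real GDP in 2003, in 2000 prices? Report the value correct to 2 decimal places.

Real GDP 2003 = 2472.7 / 1.527 = 1619.32.

V$1,619.32 million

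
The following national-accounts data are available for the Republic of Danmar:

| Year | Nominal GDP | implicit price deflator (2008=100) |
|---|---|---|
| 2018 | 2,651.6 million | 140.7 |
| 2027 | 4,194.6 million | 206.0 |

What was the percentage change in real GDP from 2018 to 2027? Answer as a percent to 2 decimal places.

8.05%

Deflate each year: 2018 → 2651.6/1.407 = 1884.58; 2027 → 4194.6/2.060 = 2036.21.
So real GDP changed by 2036.21/1884.58 − 1 = 0.0805, i.e. 8.05%.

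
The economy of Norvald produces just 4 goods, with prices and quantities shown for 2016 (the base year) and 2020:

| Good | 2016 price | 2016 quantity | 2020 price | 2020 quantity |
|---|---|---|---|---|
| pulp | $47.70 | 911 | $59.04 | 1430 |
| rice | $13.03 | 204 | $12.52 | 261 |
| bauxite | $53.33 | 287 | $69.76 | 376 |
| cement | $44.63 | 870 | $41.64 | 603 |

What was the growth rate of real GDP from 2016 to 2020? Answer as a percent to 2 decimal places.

Real GDP 2016 = Nominal GDP 2016 = 47.70·911 + 13.03·204 + 53.33·287 + 44.63·870 = 100246.63.
Real GDP 2020 (at 2016 prices) = 47.70·1430 + 13.03·261 + 53.33·376 + 44.63·603 = 118575.80.
Real growth = 118575.80/100246.63 − 1 = 0.1828.

18.28%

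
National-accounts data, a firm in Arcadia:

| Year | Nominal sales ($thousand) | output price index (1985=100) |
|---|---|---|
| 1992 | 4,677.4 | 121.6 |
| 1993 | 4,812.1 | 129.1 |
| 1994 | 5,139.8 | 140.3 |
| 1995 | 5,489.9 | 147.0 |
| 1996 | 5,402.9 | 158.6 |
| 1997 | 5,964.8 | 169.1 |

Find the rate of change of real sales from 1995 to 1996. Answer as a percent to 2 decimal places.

Real sales 1995 = 5489.9/1.470 = 3734.63.
Real sales 1996 = 5402.9/1.586 = 3406.62.
Change = 3406.62/3734.63 − 1 = -0.0878.

-8.78%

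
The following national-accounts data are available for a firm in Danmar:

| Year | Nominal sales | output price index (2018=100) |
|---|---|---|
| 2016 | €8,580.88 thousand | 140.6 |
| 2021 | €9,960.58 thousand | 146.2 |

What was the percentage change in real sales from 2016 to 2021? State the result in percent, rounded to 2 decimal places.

11.63%

Real sales 2016 = 8580.88 / 1.406 = 6103.04.
Real sales 2021 = 9960.58 / 1.462 = 6812.98.
Real growth = 6812.98 / 6103.04 − 1 = 0.1163.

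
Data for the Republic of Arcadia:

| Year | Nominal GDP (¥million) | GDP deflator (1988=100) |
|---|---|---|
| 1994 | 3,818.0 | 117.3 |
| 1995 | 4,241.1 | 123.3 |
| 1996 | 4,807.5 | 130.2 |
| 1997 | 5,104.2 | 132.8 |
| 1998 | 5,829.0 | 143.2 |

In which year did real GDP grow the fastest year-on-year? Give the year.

1995: real = 4241.1/1.233 = 3439.66; growth vs 1994 (3254.90) = 5.68%.
1996: real = 4807.5/1.302 = 3692.40; growth vs 1995 (3439.66) = 7.35%.
1997: real = 5104.2/1.328 = 3843.52; growth vs 1996 (3692.40) = 4.09%.
1998: real = 5829.0/1.432 = 4070.53; growth vs 1997 (3843.52) = 5.91%.

1996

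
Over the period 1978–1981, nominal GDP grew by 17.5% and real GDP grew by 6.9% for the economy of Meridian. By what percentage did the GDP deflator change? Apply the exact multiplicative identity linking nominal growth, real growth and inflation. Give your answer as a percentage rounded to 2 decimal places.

(1 + g_nom) = (1 + g_real)(1 + π), so π = 1.1750 / 1.0690 − 1 = 0.09916.

9.92%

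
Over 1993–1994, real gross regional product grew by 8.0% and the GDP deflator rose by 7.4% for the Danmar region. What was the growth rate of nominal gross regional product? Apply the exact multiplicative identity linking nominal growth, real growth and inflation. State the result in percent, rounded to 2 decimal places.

15.99%

(1 + g_nom) = (1 + g_real)(1 + π) = 1.0800 × 1.0740 = 1.15992.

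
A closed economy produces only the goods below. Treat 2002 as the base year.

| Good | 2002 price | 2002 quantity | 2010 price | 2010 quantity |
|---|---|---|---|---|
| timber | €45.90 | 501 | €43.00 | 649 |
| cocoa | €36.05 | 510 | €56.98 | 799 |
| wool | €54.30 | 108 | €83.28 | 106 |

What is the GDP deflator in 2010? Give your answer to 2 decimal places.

127.84

Nominal GDP 2010 = 43.00·649 + 56.98·799 + 83.28·106 = 82261.70.
Real GDP 2010 (at 2002 prices) = 45.90·649 + 36.05·799 + 54.30·106 = 64348.85.
Deflator = Nominal/Real × 100 = 82261.70/64348.85 × 100 = 127.837.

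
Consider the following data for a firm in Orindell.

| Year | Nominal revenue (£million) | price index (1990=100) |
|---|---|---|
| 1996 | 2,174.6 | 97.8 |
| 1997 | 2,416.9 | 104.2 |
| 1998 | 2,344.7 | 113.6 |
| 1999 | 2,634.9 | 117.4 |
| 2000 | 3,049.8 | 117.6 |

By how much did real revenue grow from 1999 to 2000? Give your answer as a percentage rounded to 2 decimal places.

15.55%

Real revenue 1999 = 2634.9/1.174 = 2244.38.
Real revenue 2000 = 3049.8/1.176 = 2593.37.
Change = 2593.37/2244.38 − 1 = 0.1555.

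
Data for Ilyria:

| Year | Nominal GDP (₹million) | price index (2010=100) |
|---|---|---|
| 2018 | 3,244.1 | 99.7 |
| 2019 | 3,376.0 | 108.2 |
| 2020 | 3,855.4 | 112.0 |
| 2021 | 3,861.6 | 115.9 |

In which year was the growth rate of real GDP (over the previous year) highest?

2019: real = 3376.0/1.082 = 3120.15; growth vs 2018 (3253.86) = -4.11%.
2020: real = 3855.4/1.120 = 3442.32; growth vs 2019 (3120.15) = 10.33%.
2021: real = 3861.6/1.159 = 3331.84; growth vs 2020 (3442.32) = -3.21%.

2020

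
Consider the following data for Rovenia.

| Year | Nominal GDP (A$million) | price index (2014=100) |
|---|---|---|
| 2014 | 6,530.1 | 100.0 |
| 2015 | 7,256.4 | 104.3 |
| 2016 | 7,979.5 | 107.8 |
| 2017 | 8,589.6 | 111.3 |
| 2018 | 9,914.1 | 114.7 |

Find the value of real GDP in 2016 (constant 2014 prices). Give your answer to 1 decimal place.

Real GDP 2016 = 7979.5 / 1.078 = 7402.13.

A$7,402.1 million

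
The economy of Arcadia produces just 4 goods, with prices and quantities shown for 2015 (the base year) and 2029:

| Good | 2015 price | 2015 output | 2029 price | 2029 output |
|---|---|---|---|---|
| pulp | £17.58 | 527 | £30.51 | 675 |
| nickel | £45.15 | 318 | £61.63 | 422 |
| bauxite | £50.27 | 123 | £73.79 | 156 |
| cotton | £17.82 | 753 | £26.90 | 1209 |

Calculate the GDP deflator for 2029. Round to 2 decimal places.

Nominal GDP 2029 = 30.51·675 + 61.63·422 + 73.79·156 + 26.90·1209 = 90635.45.
Real GDP 2029 (at 2015 prices) = 17.58·675 + 45.15·422 + 50.27·156 + 17.82·1209 = 60306.30.
Deflator = Nominal/Real × 100 = 90635.45/60306.30 × 100 = 150.292.

150.29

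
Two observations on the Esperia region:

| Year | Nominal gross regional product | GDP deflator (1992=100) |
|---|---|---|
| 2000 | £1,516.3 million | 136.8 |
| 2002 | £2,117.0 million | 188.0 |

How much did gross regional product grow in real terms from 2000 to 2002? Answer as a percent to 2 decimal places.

Deflate each year: 2000 → 1516.3/1.368 = 1108.41; 2002 → 2117.0/1.880 = 1126.06.
So real gross regional product changed by 1126.06/1108.41 − 1 = 0.0159, i.e. 1.59%.

1.59%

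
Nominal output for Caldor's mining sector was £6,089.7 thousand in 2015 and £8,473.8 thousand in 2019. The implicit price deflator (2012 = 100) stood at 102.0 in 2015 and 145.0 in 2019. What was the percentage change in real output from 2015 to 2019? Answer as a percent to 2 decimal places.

-2.12%

Real output 2015 = 6089.7 / 1.020 = 5970.29.
Real output 2019 = 8473.8 / 1.450 = 5844.00.
Real growth = 5844.00 / 5970.29 − 1 = -0.0212.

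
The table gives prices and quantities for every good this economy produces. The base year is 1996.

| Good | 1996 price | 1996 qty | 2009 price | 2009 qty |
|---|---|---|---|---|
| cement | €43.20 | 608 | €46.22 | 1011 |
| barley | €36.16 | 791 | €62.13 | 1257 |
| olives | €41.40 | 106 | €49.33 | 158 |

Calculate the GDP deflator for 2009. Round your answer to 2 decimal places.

138.62

Nominal GDP 2009 = 46.22·1011 + 62.13·1257 + 49.33·158 = 132619.97.
Real GDP 2009 (at 1996 prices) = 43.20·1011 + 36.16·1257 + 41.40·158 = 95669.52.
Deflator = Nominal/Real × 100 = 132619.97/95669.52 × 100 = 138.623.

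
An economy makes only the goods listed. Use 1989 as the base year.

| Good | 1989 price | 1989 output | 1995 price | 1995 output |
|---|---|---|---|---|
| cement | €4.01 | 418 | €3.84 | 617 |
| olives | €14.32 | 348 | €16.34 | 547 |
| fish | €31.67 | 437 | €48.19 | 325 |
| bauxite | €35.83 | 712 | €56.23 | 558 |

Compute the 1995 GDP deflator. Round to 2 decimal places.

143.73

Nominal GDP 1995 = 3.84·617 + 16.34·547 + 48.19·325 + 56.23·558 = 58345.35.
Real GDP 1995 (at 1989 prices) = 4.01·617 + 14.32·547 + 31.67·325 + 35.83·558 = 40593.10.
Deflator = Nominal/Real × 100 = 58345.35/40593.10 × 100 = 143.732.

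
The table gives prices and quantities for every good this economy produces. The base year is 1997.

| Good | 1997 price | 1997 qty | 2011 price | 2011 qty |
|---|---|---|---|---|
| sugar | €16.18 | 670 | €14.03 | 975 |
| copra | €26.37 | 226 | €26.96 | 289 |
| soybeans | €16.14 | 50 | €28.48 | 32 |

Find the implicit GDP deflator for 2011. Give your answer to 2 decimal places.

93.60

Nominal GDP 2011 = 14.03·975 + 26.96·289 + 28.48·32 = 22382.05.
Real GDP 2011 (at 1997 prices) = 16.18·975 + 26.37·289 + 16.14·32 = 23912.91.
Deflator = Nominal/Real × 100 = 22382.05/23912.91 × 100 = 93.598.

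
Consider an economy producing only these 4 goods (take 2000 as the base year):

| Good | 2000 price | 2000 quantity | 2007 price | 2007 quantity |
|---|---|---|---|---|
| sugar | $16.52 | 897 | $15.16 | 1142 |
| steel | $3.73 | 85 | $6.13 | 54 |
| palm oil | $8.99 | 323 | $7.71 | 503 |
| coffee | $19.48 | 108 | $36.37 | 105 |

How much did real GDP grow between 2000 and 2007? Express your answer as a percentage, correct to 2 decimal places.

27.26%

Real GDP 2000 = Nominal GDP 2000 = 16.52·897 + 3.73·85 + 8.99·323 + 19.48·108 = 20143.10.
Real GDP 2007 (at 2000 prices) = 16.52·1142 + 3.73·54 + 8.99·503 + 19.48·105 = 25634.63.
Real growth = 25634.63/20143.10 − 1 = 0.2726.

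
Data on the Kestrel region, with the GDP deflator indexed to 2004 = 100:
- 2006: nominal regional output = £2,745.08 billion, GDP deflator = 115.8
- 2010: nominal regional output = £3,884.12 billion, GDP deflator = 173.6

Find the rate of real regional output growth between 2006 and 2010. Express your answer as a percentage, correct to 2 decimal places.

-5.62%

Deflate each year: 2006 → 2745.08/1.158 = 2370.54; 2010 → 3884.12/1.736 = 2237.40.
So real regional output changed by 2237.40/2370.54 − 1 = -0.0562, i.e. -5.62%.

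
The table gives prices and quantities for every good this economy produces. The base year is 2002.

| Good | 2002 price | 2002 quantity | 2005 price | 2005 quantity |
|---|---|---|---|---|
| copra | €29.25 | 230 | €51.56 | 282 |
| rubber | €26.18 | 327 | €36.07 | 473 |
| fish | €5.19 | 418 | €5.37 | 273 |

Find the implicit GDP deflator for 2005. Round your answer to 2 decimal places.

149.97

Nominal GDP 2005 = 51.56·282 + 36.07·473 + 5.37·273 = 33067.04.
Real GDP 2005 (at 2002 prices) = 29.25·282 + 26.18·473 + 5.19·273 = 22048.51.
Deflator = Nominal/Real × 100 = 33067.04/22048.51 × 100 = 149.974.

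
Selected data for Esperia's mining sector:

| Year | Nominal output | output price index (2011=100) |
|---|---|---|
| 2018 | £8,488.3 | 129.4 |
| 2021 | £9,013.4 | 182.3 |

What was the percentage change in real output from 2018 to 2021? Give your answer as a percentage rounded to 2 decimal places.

Deflate each year: 2018 → 8488.3/1.294 = 6559.74; 2021 → 9013.4/1.823 = 4944.27.
So real output changed by 4944.27/6559.74 − 1 = -0.2463, i.e. -24.63%.

-24.63%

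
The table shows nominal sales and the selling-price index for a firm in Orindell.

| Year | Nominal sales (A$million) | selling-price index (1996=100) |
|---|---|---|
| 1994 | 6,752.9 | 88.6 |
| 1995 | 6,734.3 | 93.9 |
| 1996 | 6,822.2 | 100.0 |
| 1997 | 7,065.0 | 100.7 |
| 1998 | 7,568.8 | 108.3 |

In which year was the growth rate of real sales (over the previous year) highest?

1997

1995: real = 6734.3/0.939 = 7171.78; growth vs 1994 (7621.78) = -5.90%.
1996: real = 6822.2/1.000 = 6822.20; growth vs 1995 (7171.78) = -4.87%.
1997: real = 7065.0/1.007 = 7015.89; growth vs 1996 (6822.20) = 2.84%.
1998: real = 7568.8/1.083 = 6988.73; growth vs 1997 (7015.89) = -0.39%.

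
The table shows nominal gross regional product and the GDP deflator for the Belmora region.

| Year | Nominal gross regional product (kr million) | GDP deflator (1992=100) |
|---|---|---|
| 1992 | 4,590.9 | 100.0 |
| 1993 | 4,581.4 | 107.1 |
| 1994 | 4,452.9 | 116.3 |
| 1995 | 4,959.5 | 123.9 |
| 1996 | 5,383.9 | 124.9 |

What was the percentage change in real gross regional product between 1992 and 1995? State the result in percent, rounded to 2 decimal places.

Real gross regional product 1992 = 4590.9/1.000 = 4590.90.
Real gross regional product 1995 = 4959.5/1.239 = 4002.82.
Change = 4002.82/4590.90 − 1 = -0.1281.

-12.81%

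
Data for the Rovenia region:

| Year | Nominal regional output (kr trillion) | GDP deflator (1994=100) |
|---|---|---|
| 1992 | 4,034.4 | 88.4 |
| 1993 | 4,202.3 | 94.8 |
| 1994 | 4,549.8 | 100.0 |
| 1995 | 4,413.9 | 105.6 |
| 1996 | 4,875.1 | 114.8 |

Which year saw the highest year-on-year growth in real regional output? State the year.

1993: real = 4202.3/0.948 = 4432.81; growth vs 1992 (4563.80) = -2.87%.
1994: real = 4549.8/1.000 = 4549.80; growth vs 1993 (4432.81) = 2.64%.
1995: real = 4413.9/1.056 = 4179.83; growth vs 1994 (4549.80) = -8.13%.
1996: real = 4875.1/1.148 = 4246.60; growth vs 1995 (4179.83) = 1.60%.

1994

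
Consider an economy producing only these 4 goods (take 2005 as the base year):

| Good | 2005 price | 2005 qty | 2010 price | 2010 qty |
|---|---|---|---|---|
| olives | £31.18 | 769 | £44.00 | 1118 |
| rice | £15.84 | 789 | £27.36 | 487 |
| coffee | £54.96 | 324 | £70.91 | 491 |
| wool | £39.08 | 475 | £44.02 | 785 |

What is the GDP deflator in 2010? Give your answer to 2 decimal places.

131.58

Nominal GDP 2010 = 44.00·1118 + 27.36·487 + 70.91·491 + 44.02·785 = 131888.83.
Real GDP 2010 (at 2005 prices) = 31.18·1118 + 15.84·487 + 54.96·491 + 39.08·785 = 100236.48.
Deflator = Nominal/Real × 100 = 131888.83/100236.48 × 100 = 131.578.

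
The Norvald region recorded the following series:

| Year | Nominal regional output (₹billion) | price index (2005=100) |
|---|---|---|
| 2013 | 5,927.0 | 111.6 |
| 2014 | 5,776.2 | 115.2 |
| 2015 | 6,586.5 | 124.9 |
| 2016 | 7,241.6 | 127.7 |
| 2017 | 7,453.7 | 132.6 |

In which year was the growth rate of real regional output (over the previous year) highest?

2014: real = 5776.2/1.152 = 5014.06; growth vs 2013 (5310.93) = -5.59%.
2015: real = 6586.5/1.249 = 5273.42; growth vs 2014 (5014.06) = 5.17%.
2016: real = 7241.6/1.277 = 5670.79; growth vs 2015 (5273.42) = 7.54%.
2017: real = 7453.7/1.326 = 5621.19; growth vs 2016 (5670.79) = -0.87%.

2016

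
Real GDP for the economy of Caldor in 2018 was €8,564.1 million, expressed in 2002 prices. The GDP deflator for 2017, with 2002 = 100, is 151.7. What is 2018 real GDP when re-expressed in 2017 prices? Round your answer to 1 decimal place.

€12,991.7 million

Real GDP in 2017 prices = Real GDP in 2002 prices × (P_2017/P_2002) = 8564.1 × 1.517 = 12991.74.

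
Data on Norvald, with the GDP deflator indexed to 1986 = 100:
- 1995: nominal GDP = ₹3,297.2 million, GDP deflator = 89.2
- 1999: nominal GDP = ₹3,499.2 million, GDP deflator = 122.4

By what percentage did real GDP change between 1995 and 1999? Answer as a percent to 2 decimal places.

Real GDP 1995 = 3297.2 / 0.892 = 3696.41.
Real GDP 1999 = 3499.2 / 1.224 = 2858.82.
Real growth = 2858.82 / 3696.41 − 1 = -0.2266.

-22.66%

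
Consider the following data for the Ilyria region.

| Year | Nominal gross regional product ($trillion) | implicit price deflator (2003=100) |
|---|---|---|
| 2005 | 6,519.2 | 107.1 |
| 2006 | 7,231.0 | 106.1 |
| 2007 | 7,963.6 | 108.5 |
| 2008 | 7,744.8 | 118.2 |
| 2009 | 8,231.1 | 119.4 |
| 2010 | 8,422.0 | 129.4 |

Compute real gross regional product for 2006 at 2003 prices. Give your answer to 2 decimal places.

$6,815.27 trillion

Real gross regional product 2006 = 7231.0 / 1.061 = 6815.27.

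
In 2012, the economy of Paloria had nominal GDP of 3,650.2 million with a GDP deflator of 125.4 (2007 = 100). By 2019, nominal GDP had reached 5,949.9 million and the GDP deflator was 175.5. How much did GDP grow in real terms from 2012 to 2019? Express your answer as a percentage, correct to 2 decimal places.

16.47%

Real GDP 2012 = 3650.2 / 1.254 = 2910.85.
Real GDP 2019 = 5949.9 / 1.755 = 3390.26.
Real growth = 3390.26 / 2910.85 − 1 = 0.1647.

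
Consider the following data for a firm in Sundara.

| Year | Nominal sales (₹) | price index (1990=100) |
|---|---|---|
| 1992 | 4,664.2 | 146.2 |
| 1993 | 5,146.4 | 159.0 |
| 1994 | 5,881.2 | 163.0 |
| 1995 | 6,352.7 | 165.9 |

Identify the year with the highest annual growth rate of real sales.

1993: real = 5146.4/1.590 = 3236.73; growth vs 1992 (3190.29) = 1.46%.
1994: real = 5881.2/1.630 = 3608.10; growth vs 1993 (3236.73) = 11.47%.
1995: real = 6352.7/1.659 = 3829.23; growth vs 1994 (3608.10) = 6.13%.

1994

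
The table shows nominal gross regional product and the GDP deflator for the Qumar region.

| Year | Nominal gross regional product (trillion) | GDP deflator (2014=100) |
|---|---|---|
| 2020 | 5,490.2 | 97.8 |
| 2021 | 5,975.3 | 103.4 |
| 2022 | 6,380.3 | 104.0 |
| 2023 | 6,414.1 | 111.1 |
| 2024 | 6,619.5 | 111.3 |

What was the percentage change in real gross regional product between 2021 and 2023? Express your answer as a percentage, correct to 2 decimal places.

Real gross regional product 2021 = 5975.3/1.034 = 5778.82.
Real gross regional product 2023 = 6414.1/1.111 = 5773.27.
Change = 5773.27/5778.82 − 1 = -0.0010.

-0.10%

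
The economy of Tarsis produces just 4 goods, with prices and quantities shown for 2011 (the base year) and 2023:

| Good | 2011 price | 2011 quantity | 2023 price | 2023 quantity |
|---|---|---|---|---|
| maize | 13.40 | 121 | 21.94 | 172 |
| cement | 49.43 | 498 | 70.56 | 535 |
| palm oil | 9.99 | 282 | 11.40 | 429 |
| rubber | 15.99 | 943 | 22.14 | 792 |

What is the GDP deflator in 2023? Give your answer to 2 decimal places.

139.93

Nominal GDP 2023 = 21.94·172 + 70.56·535 + 11.40·429 + 22.14·792 = 63948.76.
Real GDP 2023 (at 2011 prices) = 13.40·172 + 49.43·535 + 9.99·429 + 15.99·792 = 45699.64.
Deflator = Nominal/Real × 100 = 63948.76/45699.64 × 100 = 139.933.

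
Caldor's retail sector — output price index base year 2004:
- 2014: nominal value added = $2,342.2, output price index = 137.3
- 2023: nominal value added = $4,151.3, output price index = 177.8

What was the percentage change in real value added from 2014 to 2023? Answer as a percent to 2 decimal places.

Real value added 2014 = 2342.2 / 1.373 = 1705.90.
Real value added 2023 = 4151.3 / 1.778 = 2334.81.
Real growth = 2334.81 / 1705.90 − 1 = 0.3687.

36.87%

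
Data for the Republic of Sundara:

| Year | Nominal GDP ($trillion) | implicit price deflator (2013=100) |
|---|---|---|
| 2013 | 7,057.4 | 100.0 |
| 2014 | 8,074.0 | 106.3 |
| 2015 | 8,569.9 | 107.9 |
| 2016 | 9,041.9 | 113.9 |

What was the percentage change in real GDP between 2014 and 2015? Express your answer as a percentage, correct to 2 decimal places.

Real GDP 2014 = 8074.0/1.063 = 7595.48.
Real GDP 2015 = 8569.9/1.079 = 7942.45.
Change = 7942.45/7595.48 − 1 = 0.0457.

4.57%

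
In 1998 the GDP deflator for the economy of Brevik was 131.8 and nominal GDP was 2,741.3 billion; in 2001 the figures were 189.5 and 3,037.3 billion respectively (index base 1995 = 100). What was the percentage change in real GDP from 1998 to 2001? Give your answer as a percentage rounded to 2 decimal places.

-22.94%

Deflate each year: 1998 → 2741.3/1.318 = 2079.89; 2001 → 3037.3/1.895 = 1602.80.
So real GDP changed by 1602.80/2079.89 − 1 = -0.2294, i.e. -22.94%.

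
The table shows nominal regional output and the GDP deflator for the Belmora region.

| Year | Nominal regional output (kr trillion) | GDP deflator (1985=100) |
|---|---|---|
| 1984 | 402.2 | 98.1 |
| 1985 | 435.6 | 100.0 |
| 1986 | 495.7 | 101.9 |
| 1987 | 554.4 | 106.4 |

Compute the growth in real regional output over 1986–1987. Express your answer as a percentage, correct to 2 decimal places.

7.11%

Real regional output 1986 = 495.7/1.019 = 486.46.
Real regional output 1987 = 554.4/1.064 = 521.05.
Change = 521.05/486.46 − 1 = 0.0711.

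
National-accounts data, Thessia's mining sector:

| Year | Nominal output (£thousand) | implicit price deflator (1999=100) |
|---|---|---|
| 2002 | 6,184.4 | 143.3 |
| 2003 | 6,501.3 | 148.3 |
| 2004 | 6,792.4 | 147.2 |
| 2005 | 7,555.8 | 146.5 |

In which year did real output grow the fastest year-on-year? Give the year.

2003: real = 6501.3/1.483 = 4383.88; growth vs 2002 (4315.70) = 1.58%.
2004: real = 6792.4/1.472 = 4614.40; growth vs 2003 (4383.88) = 5.26%.
2005: real = 7555.8/1.465 = 5157.54; growth vs 2004 (4614.40) = 11.77%.

2005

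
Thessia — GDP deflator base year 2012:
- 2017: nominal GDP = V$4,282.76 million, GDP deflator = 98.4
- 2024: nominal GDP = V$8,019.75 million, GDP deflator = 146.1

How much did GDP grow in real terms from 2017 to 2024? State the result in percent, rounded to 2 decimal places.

Deflate each year: 2017 → 4282.76/0.984 = 4352.40; 2024 → 8019.75/1.461 = 5489.22.
So real GDP changed by 5489.22/4352.40 − 1 = 0.2612, i.e. 26.12%.

26.12%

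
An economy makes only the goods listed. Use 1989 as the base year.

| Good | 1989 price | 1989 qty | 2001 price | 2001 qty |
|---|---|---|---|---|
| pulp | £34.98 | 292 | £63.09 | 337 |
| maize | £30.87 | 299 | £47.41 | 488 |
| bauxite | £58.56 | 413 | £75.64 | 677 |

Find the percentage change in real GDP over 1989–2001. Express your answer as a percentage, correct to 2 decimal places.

Real GDP 1989 = Nominal GDP 1989 = 34.98·292 + 30.87·299 + 58.56·413 = 43629.57.
Real GDP 2001 (at 1989 prices) = 34.98·337 + 30.87·488 + 58.56·677 = 66497.94.
Real growth = 66497.94/43629.57 − 1 = 0.5241.

52.41%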